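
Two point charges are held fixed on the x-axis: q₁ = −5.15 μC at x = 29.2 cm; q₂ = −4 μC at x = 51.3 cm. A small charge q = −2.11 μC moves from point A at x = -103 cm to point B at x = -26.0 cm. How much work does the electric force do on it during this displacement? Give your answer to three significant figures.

-0.152 J

The work done by the electric force is W_field = −ΔU = −q(V_B − V_A) = q(V_A − V_B).
At A: distances to the source charges are 1.32 m, 1.54 m; V_A = Σ kqᵢ/rᵢ = -5.83×10⁴ V.
At B: distances to the source charges are 0.552 m, 0.773 m; V_B = Σ kqᵢ/rᵢ = -1.30×10⁵ V.
ΔV = V_B − V_A = -7.21×10⁴ V.
W_field = −qΔV = −(-2.11×10⁻⁶ C)(-7.21×10⁴ V) = -0.152 J.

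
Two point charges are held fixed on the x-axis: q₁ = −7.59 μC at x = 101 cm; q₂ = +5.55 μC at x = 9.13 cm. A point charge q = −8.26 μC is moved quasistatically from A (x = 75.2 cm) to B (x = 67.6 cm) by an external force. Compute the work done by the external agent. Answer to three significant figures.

-0.578 J

For quasistatic motion the external work equals the change in potential energy: W_ext = qΔV = q(V_B − V_A).
At A: distances to the source charges are 0.258 m, 0.661 m; V_A = Σ kqᵢ/rᵢ = -1.89×10⁵ V.
At B: distances to the source charges are 0.334 m, 0.585 m; V_B = Σ kqᵢ/rᵢ = -1.19×10⁵ V.
ΔV = V_B − V_A = 7.00×10⁴ V.
W_ext = qΔV = (-8.26×10⁻⁶ C)(7.00×10⁴ V) = -0.578 J.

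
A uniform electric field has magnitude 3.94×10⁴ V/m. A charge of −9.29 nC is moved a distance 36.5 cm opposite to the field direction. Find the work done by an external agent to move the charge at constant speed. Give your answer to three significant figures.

The potential change for a displacement 36.5 cm opposite to the field direction is ΔV = +Ed = 1.44×10⁴ V.
W_ext = qΔV = -1.34×10⁻⁴ J.

-1.34×10⁻⁴ J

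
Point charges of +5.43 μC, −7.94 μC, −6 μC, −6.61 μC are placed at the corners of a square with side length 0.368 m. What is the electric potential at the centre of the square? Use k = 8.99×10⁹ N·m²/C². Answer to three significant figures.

-5.22×10⁵ V

The total potential is the scalar sum of each charge's contribution, V = Σ kqᵢ/rᵢ.
The distance from each corner to the centre is a√2/2 = 0.260 m.
V = k[(5.43×10⁻⁶)/(0.260) + (-7.94×10⁻⁶)/(0.260) + (-6.00×10⁻⁶)/(0.260) + (-6.61×10⁻⁶)/(0.260)] = -5.22×10⁵ V.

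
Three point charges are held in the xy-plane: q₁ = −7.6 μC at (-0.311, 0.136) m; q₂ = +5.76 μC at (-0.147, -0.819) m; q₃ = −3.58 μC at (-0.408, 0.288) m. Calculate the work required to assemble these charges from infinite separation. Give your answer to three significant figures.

The assembly work is the sum of pairwise potential energies, U = Σ_{i<j} kqᵢqⱼ/rᵢⱼ.
Pair separations: r₁₂ = 0.969 m, r₁₃ = 0.180 m, r₂₃ = 1.14 m.
U = (-0.406) + (1.36) + (-0.163) = 0.787 J.

0.787 J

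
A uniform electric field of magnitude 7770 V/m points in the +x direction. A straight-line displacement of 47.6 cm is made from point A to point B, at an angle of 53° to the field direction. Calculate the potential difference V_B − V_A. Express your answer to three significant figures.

Only the component of displacement along E changes the potential: ΔV = −E·d·cosθ.
ΔV = −(7770 V/m)(0.476 m)cos53° = -2230 V.

-2230 V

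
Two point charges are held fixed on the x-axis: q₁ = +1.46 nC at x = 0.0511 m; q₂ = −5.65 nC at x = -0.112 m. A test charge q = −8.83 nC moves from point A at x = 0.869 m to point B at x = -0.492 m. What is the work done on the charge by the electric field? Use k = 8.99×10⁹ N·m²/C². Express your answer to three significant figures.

-6.51×10⁻⁷ J

The work done by the electric force is W_field = −ΔU = −q(V_B − V_A) = q(V_A − V_B).
At A: distances to the source charges are 0.818 m, 0.981 m; V_A = Σ kqᵢ/rᵢ = -35.7 V.
At B: distances to the source charges are 0.543 m, 0.380 m; V_B = Σ kqᵢ/rᵢ = -109 V.
ΔV = V_B − V_A = -73.8 V.
W_field = −qΔV = −(-8.83×10⁻⁹ C)(-73.8 V) = -6.51×10⁻⁷ J.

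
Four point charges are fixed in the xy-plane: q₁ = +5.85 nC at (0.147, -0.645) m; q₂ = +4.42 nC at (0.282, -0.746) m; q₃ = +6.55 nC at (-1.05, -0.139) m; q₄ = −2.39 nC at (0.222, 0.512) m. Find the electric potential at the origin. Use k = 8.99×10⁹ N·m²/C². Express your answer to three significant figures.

Electric potential is a scalar, so the contributions from each charge add algebraically: V = Σ kqᵢ/rᵢ.
Distances from the field point to each charge: r₁ = 0.662 m, r₂ = 0.798 m, r₃ = 1.06 m, r₄ = 0.558 m.
V = k[(5.85×10⁻⁹)/(0.662) + (4.42×10⁻⁹)/(0.798) + (6.55×10⁻⁹)/(1.06) + (-2.39×10⁻⁹)/(0.558)] = 146 V.

146 V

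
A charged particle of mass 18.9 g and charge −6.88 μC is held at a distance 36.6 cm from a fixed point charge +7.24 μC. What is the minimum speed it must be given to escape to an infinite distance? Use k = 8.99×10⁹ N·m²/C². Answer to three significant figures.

11.4 m/s

To just escape, total mechanical energy must reach zero at infinity: ½mv²_min + U = 0, so ½mv²_min = −U = |kQq|/r.
|U| = |kQq|/r = (8.99×10⁹ N·m²/C²)(7.24×10⁻⁶)(6.88×10⁻⁶)/(0.366) = 1.22 J.
v_min = √(2|U|/m) = √(2·1.22/0.0189) = 11.4 m/s.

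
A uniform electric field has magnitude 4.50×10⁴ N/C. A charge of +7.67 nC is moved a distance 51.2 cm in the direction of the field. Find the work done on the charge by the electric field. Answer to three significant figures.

1.77×10⁻⁴ J

The potential change for a displacement 51.2 cm in the direction of the field is ΔV = −Ed = -2.30×10⁴ V.
W_field = −qΔV = 1.77×10⁻⁴ J.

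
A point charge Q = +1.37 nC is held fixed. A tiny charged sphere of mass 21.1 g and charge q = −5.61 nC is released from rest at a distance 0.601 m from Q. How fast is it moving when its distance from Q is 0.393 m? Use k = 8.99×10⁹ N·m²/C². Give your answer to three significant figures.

2.40×10⁻³ m/s

Only the electrostatic force acts, so mechanical energy is conserved: ½mv² = U₁ − U₂ = kQq(1/r₁ − 1/r₂).
U₁ − U₂ = (8.99×10⁹ N·m²/C²)(1.37×10⁻⁹ C)(-5.61×10⁻⁹ C)(1/0.601 − 1/0.393) = 6.08×10⁻⁸ J.
v = √(2·6.08×10⁻⁸/0.0211) = 2.40×10⁻³ m/s.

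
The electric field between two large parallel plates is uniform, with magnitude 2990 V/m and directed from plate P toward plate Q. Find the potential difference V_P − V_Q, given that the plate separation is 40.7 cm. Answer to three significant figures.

In a uniform field, potential decreases in the direction of E: ΔV = −E·d for a displacement d parallel to E.
Going from Q to P is a displacement of 40.7 cm opposite to the field, so V_P − V_Q = +Ed = 1220 V.

1220 V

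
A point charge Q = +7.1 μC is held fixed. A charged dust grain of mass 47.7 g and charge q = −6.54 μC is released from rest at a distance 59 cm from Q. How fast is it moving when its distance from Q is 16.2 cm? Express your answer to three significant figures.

8.85 m/s

Only the electrostatic force acts, so mechanical energy is conserved: ½mv² = U₁ − U₂ = kQq(1/r₁ − 1/r₂).
U₁ − U₂ = (8.99×10⁹ N·m²/C²)(7.10×10⁻⁶ C)(-6.54×10⁻⁶ C)(1/0.590 − 1/0.162) = 1.87 J.
v = √(2·1.87/0.0477) = 8.85 m/s.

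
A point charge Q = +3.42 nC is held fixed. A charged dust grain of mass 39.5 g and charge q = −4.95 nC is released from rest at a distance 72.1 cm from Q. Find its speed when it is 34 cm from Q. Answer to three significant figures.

3.46×10⁻³ m/s

Only the electrostatic force acts, so mechanical energy is conserved: ½mv² = U₁ − U₂ = kQq(1/r₁ − 1/r₂).
U₁ − U₂ = (8.99×10⁹ N·m²/C²)(3.42×10⁻⁹ C)(-4.95×10⁻⁹ C)(1/0.721 − 1/0.340) = 2.37×10⁻⁷ J.
v = √(2·2.37×10⁻⁷/0.0395) = 3.46×10⁻³ m/s.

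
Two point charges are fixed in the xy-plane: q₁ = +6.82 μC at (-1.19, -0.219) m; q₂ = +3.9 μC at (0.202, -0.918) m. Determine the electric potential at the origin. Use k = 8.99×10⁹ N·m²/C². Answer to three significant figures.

Electric potential is a scalar, so the contributions from each charge add algebraically: V = Σ kqᵢ/rᵢ.
Distances from the field point to each charge: r₁ = 1.21 m, r₂ = 0.940 m.
V = k[(6.82×10⁻⁶)/(1.21) + (3.90×10⁻⁶)/(0.940)] = 8.80×10⁴ V.

8.80×10⁴ V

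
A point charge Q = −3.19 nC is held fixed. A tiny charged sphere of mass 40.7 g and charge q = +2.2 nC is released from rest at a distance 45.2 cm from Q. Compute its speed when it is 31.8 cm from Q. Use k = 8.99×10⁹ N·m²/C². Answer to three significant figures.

1.70×10⁻³ m/s

Only the electrostatic force acts, so mechanical energy is conserved: ½mv² = U₁ − U₂ = kQq(1/r₁ − 1/r₂).
U₁ − U₂ = (8.99×10⁹ N·m²/C²)(-3.19×10⁻⁹ C)(2.20×10⁻⁹ C)(1/0.452 − 1/0.318) = 5.88×10⁻⁸ J.
v = √(2·5.88×10⁻⁸/0.0407) = 1.70×10⁻³ m/s.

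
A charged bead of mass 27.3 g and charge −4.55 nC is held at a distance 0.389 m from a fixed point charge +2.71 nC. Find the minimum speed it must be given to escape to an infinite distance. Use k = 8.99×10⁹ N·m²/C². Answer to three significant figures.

4.57×10⁻³ m/s

To just escape, total mechanical energy must reach zero at infinity: ½mv²_min + U = 0, so ½mv²_min = −U = |kQq|/r.
|U| = |kQq|/r = (8.99×10⁹ N·m²/C²)(2.71×10⁻⁹)(4.55×10⁻⁹)/(0.389) = 2.85×10⁻⁷ J.
v_min = √(2|U|/m) = √(2·2.85×10⁻⁷/0.0273) = 4.57×10⁻³ m/s.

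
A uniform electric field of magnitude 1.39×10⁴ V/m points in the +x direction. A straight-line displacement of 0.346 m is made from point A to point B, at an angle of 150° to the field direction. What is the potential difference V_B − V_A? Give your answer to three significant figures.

4170 V

Only the component of displacement along E changes the potential: ΔV = −E·d·cosθ.
ΔV = −(1.39×10⁴ V/m)(0.346 m)cos150° = 4170 V.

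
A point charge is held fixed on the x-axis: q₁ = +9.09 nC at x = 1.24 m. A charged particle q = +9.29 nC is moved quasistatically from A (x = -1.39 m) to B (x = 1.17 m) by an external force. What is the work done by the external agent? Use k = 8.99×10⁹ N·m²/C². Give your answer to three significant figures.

For quasistatic motion the external work equals the change in potential energy: W_ext = qΔV = q(V_B − V_A).
At A: distance to the source charge is 2.63 m; V_A = kq₁/r = 31.1 V.
At B: distance to the source charge is 0.0700 m; V_B = kq₁/r = 1170 V.
ΔV = V_B − V_A = 1140 V.
W_ext = qΔV = (9.29×10⁻⁹ C)(1140 V) = 1.06×10⁻⁵ J.

1.06×10⁻⁵ J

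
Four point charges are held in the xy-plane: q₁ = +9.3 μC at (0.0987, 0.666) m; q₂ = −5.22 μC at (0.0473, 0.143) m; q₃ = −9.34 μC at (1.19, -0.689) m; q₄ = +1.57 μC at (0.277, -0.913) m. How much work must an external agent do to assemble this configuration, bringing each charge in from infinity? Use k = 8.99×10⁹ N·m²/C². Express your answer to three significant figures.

The assembly work is the sum of pairwise potential energies, U = Σ_{i<j} kqᵢqⱼ/rᵢⱼ.
Pair separations: r₁₂ = 0.526 m, r₁₃ = 1.74 m, r₁₄ = 1.59 m, r₂₃ = 1.41 m, r₂₄ = 1.08 m, r₃₄ = 0.940 m.
Summing all 6 pair terms gives U = -1.10 J.

-1.10 J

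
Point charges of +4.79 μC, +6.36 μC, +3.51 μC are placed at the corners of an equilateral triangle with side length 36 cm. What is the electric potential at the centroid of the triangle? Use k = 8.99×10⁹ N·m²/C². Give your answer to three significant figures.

Electric potential is a scalar, so the contributions from each charge add algebraically: V = Σ kqᵢ/rᵢ.
The distance from each vertex to the centroid is a/√3 = 0.208 m.
V = k[(4.79×10⁻⁶)/(0.208) + (6.36×10⁻⁶)/(0.208) + (3.51×10⁻⁶)/(0.208)] = 6.34×10⁵ V.

6.34×10⁵ V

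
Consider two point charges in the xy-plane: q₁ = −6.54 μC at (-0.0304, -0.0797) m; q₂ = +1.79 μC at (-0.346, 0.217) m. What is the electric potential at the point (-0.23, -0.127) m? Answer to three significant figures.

The total potential is the scalar sum of each charge's contribution, V = Σ kqᵢ/rᵢ.
Distances from the field point to each charge: r₁ = 0.205 m, r₂ = 0.363 m.
V = k[(-6.54×10⁻⁶)/(0.205) + (1.79×10⁻⁶)/(0.363)] = -2.42×10⁵ V.

-2.42×10⁵ V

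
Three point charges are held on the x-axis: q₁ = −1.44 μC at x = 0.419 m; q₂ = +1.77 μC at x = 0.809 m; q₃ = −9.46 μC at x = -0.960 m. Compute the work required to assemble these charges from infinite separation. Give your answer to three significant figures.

The assembly work is the sum of pairwise potential energies, U = Σ_{i<j} kqᵢqⱼ/rᵢⱼ.
Pair separations: r₁₂ = 0.390 m, r₁₃ = 1.38 m, r₂₃ = 1.77 m.
U = (-0.0588) + (0.0888) + (-0.0851) = -0.0550 J.

-0.0550 J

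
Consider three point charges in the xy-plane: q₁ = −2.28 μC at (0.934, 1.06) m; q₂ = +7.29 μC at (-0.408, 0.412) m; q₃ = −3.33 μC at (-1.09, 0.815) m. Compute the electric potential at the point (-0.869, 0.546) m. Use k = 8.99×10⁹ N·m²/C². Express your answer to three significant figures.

Electric potential is a scalar, so the contributions from each charge add algebraically: V = Σ kqᵢ/rᵢ.
Distances from the field point to each charge: r₁ = 1.87 m, r₂ = 0.480 m, r₃ = 0.348 m.
V = k[(-2.28×10⁻⁶)/(1.87) + (7.29×10⁻⁶)/(0.480) + (-3.33×10⁻⁶)/(0.348)] = 3.96×10⁴ V.

3.96×10⁴ V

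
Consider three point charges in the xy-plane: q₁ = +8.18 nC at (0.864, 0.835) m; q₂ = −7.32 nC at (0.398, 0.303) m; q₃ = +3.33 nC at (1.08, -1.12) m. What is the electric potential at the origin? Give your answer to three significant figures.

Electric potential is a scalar, so the contributions from each charge add algebraically: V = Σ kqᵢ/rᵢ.
Distances from the field point to each charge: r₁ = 1.20 m, r₂ = 0.500 m, r₃ = 1.56 m.
V = k[(8.18×10⁻⁹)/(1.20) + (-7.32×10⁻⁹)/(0.500) + (3.33×10⁻⁹)/(1.56)] = -51.1 V.

-51.1 V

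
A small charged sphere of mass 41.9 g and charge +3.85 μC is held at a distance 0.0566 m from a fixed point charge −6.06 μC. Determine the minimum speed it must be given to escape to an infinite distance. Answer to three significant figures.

13.3 m/s

To just escape, total mechanical energy must reach zero at infinity: ½mv²_min + U = 0, so ½mv²_min = −U = |kQq|/r.
|U| = |kQq|/r = (8.99×10⁹ N·m²/C²)(6.06×10⁻⁶)(3.85×10⁻⁶)/(0.0566) = 3.71 J.
v_min = √(2|U|/m) = √(2·3.71/0.0419) = 13.3 m/s.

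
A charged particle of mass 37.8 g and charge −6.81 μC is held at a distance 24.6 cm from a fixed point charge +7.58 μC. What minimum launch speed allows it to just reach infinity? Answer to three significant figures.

9.99 m/s

To just escape, total mechanical energy must reach zero at infinity: ½mv²_min + U = 0, so ½mv²_min = −U = |kQq|/r.
|U| = |kQq|/r = (8.99×10⁹ N·m²/C²)(7.58×10⁻⁶)(6.81×10⁻⁶)/(0.246) = 1.89 J.
v_min = √(2|U|/m) = √(2·1.89/0.0378) = 9.99 m/s.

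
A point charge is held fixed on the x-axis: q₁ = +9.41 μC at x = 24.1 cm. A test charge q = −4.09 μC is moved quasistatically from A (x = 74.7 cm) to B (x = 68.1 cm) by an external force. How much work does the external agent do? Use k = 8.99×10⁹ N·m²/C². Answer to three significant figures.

For quasistatic motion the external work equals the change in potential energy: W_ext = qΔV = q(V_B − V_A).
At A: distance to the source charge is 0.506 m; V_A = kq₁/r = 1.67×10⁵ V.
At B: distance to the source charge is 0.440 m; V_B = kq₁/r = 1.92×10⁵ V.
ΔV = V_B − V_A = 2.51×10⁴ V.
W_ext = qΔV = (-4.09×10⁻⁶ C)(2.51×10⁴ V) = -0.103 J.

-0.103 J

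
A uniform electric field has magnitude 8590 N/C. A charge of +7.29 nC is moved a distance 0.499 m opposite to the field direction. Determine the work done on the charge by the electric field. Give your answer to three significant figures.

-3.12×10⁻⁵ J

The potential change for a displacement 0.499 m opposite to the field direction is ΔV = +Ed = 4290 V.
W_field = −qΔV = -3.12×10⁻⁵ J.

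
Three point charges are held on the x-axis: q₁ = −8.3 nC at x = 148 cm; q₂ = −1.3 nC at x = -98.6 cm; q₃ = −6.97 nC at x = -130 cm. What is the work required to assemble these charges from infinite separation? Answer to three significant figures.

4.86×10⁻⁷ J

The work to assemble the configuration equals its total potential energy, U = Σ kqᵢqⱼ/rᵢⱼ over all pairs.
Pair separations: r₁₂ = 2.47 m, r₁₃ = 2.78 m, r₂₃ = 0.314 m.
U = (3.93×10⁻⁸) + (1.87×10⁻⁷) + (2.59×10⁻⁷) = 4.86×10⁻⁷ J.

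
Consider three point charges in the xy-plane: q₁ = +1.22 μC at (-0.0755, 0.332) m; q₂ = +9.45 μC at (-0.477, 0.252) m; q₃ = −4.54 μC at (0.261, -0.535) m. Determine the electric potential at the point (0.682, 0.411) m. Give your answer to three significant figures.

The total potential is the scalar sum of each charge's contribution, V = Σ kqᵢ/rᵢ.
Distances from the field point to each charge: r₁ = 0.762 m, r₂ = 1.17 m, r₃ = 1.04 m.
V = k[(1.22×10⁻⁶)/(0.762) + (9.45×10⁻⁶)/(1.17) + (-4.54×10⁻⁶)/(1.04)] = 4.76×10⁴ V.

4.76×10⁴ V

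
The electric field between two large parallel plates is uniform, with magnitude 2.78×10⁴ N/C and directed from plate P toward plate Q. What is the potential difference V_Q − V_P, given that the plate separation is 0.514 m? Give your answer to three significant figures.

In a uniform field, potential decreases in the direction of E: ΔV = −E·d for a displacement d parallel to E.
Going from P to Q is a displacement of 0.514 m along the field, so V_Q − V_P = −Ed = -1.43×10⁴ V.

-1.43×10⁴ V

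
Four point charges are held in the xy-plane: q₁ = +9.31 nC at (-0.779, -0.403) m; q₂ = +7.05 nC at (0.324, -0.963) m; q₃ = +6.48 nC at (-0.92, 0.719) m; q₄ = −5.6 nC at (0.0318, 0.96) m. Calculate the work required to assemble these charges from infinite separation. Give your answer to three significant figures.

3.43×10⁻⁷ J

The assembly work is the sum of pairwise potential energies, U = Σ_{i<j} kqᵢqⱼ/rᵢⱼ.
Pair separations: r₁₂ = 1.24 m, r₁₃ = 1.13 m, r₁₄ = 1.59 m, r₂₃ = 2.09 m, r₂₄ = 1.95 m, r₃₄ = 0.982 m.
Summing all 6 pair terms gives U = 3.43×10⁻⁷ J.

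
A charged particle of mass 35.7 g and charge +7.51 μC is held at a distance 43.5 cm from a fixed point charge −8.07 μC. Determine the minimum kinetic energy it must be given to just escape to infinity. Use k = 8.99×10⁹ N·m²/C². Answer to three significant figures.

To just escape, total mechanical energy must reach zero at infinity: ½mv²_min + U = 0, so ½mv²_min = −U = |kQq|/r.
|U| = |kQq|/r = (8.99×10⁹ N·m²/C²)(8.07×10⁻⁶)(7.51×10⁻⁶)/(0.435) = 1.25 J.

1.25 J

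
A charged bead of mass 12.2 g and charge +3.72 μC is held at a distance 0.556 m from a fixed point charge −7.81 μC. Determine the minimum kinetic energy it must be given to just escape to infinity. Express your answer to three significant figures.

To just escape, total mechanical energy must reach zero at infinity: ½mv²_min + U = 0, so ½mv²_min = −U = |kQq|/r.
|U| = |kQq|/r = (8.99×10⁹ N·m²/C²)(7.81×10⁻⁶)(3.72×10⁻⁶)/(0.556) = 0.470 J.

0.470 J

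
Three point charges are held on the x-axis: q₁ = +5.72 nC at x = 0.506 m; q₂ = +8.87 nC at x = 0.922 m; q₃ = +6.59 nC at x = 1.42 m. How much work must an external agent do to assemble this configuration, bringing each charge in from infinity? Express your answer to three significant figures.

The assembly work is the sum of pairwise potential energies, U = Σ_{i<j} kqᵢqⱼ/rᵢⱼ.
Pair separations: r₁₂ = 0.416 m, r₁₃ = 0.914 m, r₂₃ = 0.498 m.
U = (1.10×10⁻⁶) + (3.71×10⁻⁷) + (1.06×10⁻⁶) = 2.52×10⁻⁶ J.

2.52×10⁻⁶ J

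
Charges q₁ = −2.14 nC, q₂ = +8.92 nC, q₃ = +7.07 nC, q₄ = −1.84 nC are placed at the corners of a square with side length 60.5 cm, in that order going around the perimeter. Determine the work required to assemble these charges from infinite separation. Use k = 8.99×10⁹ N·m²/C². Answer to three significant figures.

The work to assemble the configuration equals its total potential energy, U = Σ kqᵢqⱼ/rᵢⱼ over all pairs.
The four side pairs have separation 0.605 m and the two diagonal pairs 0.856 m.
Summing all 6 pair terms gives U = 1.87×10⁻⁷ J.

1.87×10⁻⁷ J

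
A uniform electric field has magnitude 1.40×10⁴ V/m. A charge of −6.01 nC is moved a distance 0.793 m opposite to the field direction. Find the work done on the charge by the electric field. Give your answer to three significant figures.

6.67×10⁻⁵ J

The potential change for a displacement 0.793 m opposite to the field direction is ΔV = +Ed = 1.11×10⁴ V.
W_field = −qΔV = 6.67×10⁻⁵ J.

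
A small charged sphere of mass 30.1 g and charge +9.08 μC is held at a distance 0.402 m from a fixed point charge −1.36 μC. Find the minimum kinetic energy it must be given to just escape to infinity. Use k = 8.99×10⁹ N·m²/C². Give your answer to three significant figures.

0.276 J

To just escape, total mechanical energy must reach zero at infinity: ½mv²_min + U = 0, so ½mv²_min = −U = |kQq|/r.
|U| = |kQq|/r = (8.99×10⁹ N·m²/C²)(1.36×10⁻⁶)(9.08×10⁻⁶)/(0.402) = 0.276 J.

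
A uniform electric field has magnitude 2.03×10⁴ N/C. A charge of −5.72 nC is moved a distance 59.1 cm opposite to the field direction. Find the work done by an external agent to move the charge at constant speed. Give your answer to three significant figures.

The potential change for a displacement 59.1 cm opposite to the field direction is ΔV = +Ed = 1.20×10⁴ V.
W_ext = qΔV = -6.86×10⁻⁵ J.

-6.86×10⁻⁵ J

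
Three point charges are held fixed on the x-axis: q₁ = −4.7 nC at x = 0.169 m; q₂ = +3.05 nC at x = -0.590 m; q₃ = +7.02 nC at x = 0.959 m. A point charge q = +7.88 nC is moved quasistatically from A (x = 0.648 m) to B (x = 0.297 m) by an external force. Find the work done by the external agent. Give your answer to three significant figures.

For quasistatic motion the external work equals the change in potential energy: W_ext = qΔV = q(V_B − V_A).
At A: distances to the source charges are 0.479 m, 1.24 m, 0.311 m; V_A = Σ kqᵢ/rᵢ = 137 V.
At B: distances to the source charges are 0.128 m, 0.887 m, 0.662 m; V_B = Σ kqᵢ/rᵢ = -204 V.
ΔV = V_B − V_A = -341 V.
W_ext = qΔV = (7.88×10⁻⁹ C)(-341 V) = -2.68×10⁻⁶ J.

-2.68×10⁻⁶ J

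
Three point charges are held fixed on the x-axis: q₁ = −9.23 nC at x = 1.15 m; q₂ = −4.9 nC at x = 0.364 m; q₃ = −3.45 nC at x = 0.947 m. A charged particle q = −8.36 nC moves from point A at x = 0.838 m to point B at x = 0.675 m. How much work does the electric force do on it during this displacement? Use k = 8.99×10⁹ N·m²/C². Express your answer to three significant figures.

The work done by the electric force is W_field = −ΔU = −q(V_B − V_A) = q(V_A − V_B).
At A: distances to the source charges are 0.312 m, 0.474 m, 0.109 m; V_A = Σ kqᵢ/rᵢ = -643 V.
At B: distances to the source charges are 0.475 m, 0.311 m, 0.272 m; V_B = Σ kqᵢ/rᵢ = -430 V.
ΔV = V_B − V_A = 213 V.
W_field = −qΔV = −(-8.36×10⁻⁹ C)(213 V) = 1.78×10⁻⁶ J.

1.78×10⁻⁶ J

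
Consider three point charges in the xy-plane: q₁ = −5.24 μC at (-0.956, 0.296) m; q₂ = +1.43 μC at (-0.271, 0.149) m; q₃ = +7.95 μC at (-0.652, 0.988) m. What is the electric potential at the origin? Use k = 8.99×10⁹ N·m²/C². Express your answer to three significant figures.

5.49×10⁴ V

Electric potential is a scalar, so the contributions from each charge add algebraically: V = Σ kqᵢ/rᵢ.
Distances from the field point to each charge: r₁ = 1.00 m, r₂ = 0.309 m, r₃ = 1.18 m.
V = k[(-5.24×10⁻⁶)/(1.00) + (1.43×10⁻⁶)/(0.309) + (7.95×10⁻⁶)/(1.18)] = 5.49×10⁴ V.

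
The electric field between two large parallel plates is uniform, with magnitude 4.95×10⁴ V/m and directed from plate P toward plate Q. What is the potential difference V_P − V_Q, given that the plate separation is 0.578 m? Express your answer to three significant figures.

2.86×10⁴ V

In a uniform field, potential decreases in the direction of E: ΔV = −E·d for a displacement d parallel to E.
Going from Q to P is a displacement of 0.578 m opposite to the field, so V_P − V_Q = +Ed = 2.86×10⁴ V.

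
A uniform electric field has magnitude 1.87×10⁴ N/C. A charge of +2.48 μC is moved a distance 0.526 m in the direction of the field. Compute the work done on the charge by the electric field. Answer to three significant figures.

0.0244 J

The potential change for a displacement 0.526 m in the direction of the field is ΔV = −Ed = -9840 V.
W_field = −qΔV = 0.0244 J.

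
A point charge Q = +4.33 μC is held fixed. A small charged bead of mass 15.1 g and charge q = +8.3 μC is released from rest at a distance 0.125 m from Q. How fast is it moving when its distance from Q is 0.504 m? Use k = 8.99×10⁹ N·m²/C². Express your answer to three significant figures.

Only the electrostatic force acts, so mechanical energy is conserved: ½mv² = U₁ − U₂ = kQq(1/r₁ − 1/r₂).
U₁ − U₂ = (8.99×10⁹ N·m²/C²)(4.33×10⁻⁶ C)(8.30×10⁻⁶ C)(1/0.125 − 1/0.504) = 1.94 J.
v = √(2·1.94/0.0151) = 16.0 m/s.

16.0 m/s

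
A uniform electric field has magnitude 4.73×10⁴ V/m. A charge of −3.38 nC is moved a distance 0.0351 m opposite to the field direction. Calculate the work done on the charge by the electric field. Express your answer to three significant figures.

5.61×10⁻⁶ J

The potential change for a displacement 0.0351 m opposite to the field direction is ΔV = +Ed = 1660 V.
W_field = −qΔV = 5.61×10⁻⁶ J.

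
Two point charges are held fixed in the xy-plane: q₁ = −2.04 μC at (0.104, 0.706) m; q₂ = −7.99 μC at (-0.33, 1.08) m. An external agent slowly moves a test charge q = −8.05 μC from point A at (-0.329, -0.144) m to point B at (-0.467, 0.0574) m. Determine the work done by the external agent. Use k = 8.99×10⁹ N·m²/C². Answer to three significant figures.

For quasistatic motion the external work equals the change in potential energy: W_ext = qΔV = q(V_B − V_A).
At A: distances to the source charges are 0.954 m, 1.22 m; V_A = Σ kqᵢ/rᵢ = -7.79×10⁴ V.
At B: distances to the source charges are 0.864 m, 1.03 m; V_B = Σ kqᵢ/rᵢ = -9.08×10⁴ V.
ΔV = V_B − V_A = -1.29×10⁴ V.
W_ext = qΔV = (-8.05×10⁻⁶ C)(-1.29×10⁴ V) = 0.104 J.

0.104 J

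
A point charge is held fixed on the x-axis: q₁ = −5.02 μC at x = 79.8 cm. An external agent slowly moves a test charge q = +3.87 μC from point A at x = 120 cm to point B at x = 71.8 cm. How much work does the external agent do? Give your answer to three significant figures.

-1.75 J

For quasistatic motion the external work equals the change in potential energy: W_ext = qΔV = q(V_B − V_A).
At A: distance to the source charge is 0.402 m; V_A = kq₁/r = -1.12×10⁵ V.
At B: distance to the source charge is 0.0800 m; V_B = kq₁/r = -5.64×10⁵ V.
ΔV = V_B − V_A = -4.52×10⁵ V.
W_ext = qΔV = (3.87×10⁻⁶ C)(-4.52×10⁵ V) = -1.75 J.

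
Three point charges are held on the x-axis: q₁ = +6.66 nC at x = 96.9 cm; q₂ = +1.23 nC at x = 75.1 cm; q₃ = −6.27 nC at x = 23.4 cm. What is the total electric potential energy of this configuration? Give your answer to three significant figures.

-3.07×10⁻⁷ J

The work to assemble the configuration equals its total potential energy, U = Σ kqᵢqⱼ/rᵢⱼ over all pairs.
Pair separations: r₁₂ = 0.218 m, r₁₃ = 0.735 m, r₂₃ = 0.517 m.
U = (3.38×10⁻⁷) + (-5.11×10⁻⁷) + (-1.34×10⁻⁷) = -3.07×10⁻⁷ J.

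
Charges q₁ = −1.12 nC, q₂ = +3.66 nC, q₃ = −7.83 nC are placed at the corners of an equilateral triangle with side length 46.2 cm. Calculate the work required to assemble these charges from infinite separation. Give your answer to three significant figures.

The assembly work is the sum of pairwise potential energies, U = Σ_{i<j} kqᵢqⱼ/rᵢⱼ.
All three pair separations equal the side length, 0.462 m.
U = (-7.98×10⁻⁸) + (1.71×10⁻⁷) + (-5.58×10⁻⁷) = -4.67×10⁻⁷ J.

-4.67×10⁻⁷ J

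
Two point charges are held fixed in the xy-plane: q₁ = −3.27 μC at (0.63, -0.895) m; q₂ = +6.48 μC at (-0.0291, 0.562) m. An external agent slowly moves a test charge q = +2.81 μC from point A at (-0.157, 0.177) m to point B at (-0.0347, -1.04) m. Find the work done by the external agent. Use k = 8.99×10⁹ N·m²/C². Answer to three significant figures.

For quasistatic motion the external work equals the change in potential energy: W_ext = qΔV = q(V_B − V_A).
At A: distances to the source charges are 1.33 m, 0.406 m; V_A = Σ kqᵢ/rᵢ = 1.21×10⁵ V.
At B: distances to the source charges are 0.680 m, 1.60 m; V_B = Σ kqᵢ/rᵢ = -6850 V.
ΔV = V_B − V_A = -1.28×10⁵ V.
W_ext = qΔV = (2.81×10⁻⁶ C)(-1.28×10⁵ V) = -0.361 J.

-0.361 J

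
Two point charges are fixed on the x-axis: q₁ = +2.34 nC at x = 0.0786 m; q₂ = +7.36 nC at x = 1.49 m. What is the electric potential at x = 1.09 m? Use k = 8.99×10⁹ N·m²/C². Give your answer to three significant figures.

186 V

Electric potential is a scalar, so the contributions from each charge add algebraically: V = Σ kqᵢ/rᵢ.
Distances from the field point to each charge: r₁ = 1.01 m, r₂ = 0.400 m.
V = k[(2.34×10⁻⁹)/(1.01) + (7.36×10⁻⁹)/(0.400)] = 186 V.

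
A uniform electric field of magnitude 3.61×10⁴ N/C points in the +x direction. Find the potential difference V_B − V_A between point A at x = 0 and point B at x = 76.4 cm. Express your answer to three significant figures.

In a uniform field, potential decreases in the direction of E: V_B − V_A = −E·Δx.
V_B − V_A = −(3.61×10⁴ V/m)(0.764 m) = -2.76×10⁴ V.

-2.76×10⁴ V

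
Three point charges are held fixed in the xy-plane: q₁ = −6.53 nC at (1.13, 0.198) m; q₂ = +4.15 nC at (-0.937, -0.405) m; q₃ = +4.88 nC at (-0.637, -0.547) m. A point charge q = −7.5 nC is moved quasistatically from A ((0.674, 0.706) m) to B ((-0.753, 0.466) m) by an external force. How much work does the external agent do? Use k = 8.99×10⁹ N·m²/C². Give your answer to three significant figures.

For quasistatic motion the external work equals the change in potential energy: W_ext = qΔV = q(V_B − V_A).
At A: distances to the source charges are 0.683 m, 1.96 m, 1.81 m; V_A = Σ kqᵢ/rᵢ = -42.7 V.
At B: distances to the source charges are 1.90 m, 0.890 m, 1.02 m; V_B = Σ kqᵢ/rᵢ = 54.1 V.
ΔV = V_B − V_A = 96.8 V.
W_ext = qΔV = (-7.50×10⁻⁹ C)(96.8 V) = -7.26×10⁻⁷ J.

-7.26×10⁻⁷ J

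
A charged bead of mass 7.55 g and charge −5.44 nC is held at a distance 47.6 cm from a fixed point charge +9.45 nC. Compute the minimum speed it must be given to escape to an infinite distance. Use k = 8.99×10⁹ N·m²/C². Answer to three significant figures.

0.0160 m/s

To just escape, total mechanical energy must reach zero at infinity: ½mv²_min + U = 0, so ½mv²_min = −U = |kQq|/r.
|U| = |kQq|/r = (8.99×10⁹ N·m²/C²)(9.45×10⁻⁹)(5.44×10⁻⁹)/(0.476) = 9.71×10⁻⁷ J.
v_min = √(2|U|/m) = √(2·9.71×10⁻⁷/7.55×10⁻³) = 0.0160 m/s.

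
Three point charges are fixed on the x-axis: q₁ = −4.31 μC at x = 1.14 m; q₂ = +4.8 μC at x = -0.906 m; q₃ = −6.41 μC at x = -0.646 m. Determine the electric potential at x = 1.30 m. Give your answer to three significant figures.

-2.52×10⁵ V

Electric potential is a scalar, so the contributions from each charge add algebraically: V = Σ kqᵢ/rᵢ.
Distances from the field point to each charge: r₁ = 0.160 m, r₂ = 2.21 m, r₃ = 1.95 m.
V = k[(-4.31×10⁻⁶)/(0.160) + (4.80×10⁻⁶)/(2.21) + (-6.41×10⁻⁶)/(1.95)] = -2.52×10⁵ V.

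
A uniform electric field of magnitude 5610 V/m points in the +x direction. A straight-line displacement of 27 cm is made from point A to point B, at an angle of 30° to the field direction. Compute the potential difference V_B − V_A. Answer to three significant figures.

Only the component of displacement along E changes the potential: ΔV = −E·d·cosθ.
ΔV = −(5610 V/m)(0.270 m)cos30° = -1310 V.

-1310 V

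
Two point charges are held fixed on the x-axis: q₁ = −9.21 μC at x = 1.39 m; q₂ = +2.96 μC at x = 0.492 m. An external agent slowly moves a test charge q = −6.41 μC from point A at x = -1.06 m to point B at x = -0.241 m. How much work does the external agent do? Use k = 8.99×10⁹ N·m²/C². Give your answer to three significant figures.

For quasistatic motion the external work equals the change in potential energy: W_ext = qΔV = q(V_B − V_A).
At A: distances to the source charges are 2.45 m, 1.55 m; V_A = Σ kqᵢ/rᵢ = -1.66×10⁴ V.
At B: distances to the source charges are 1.63 m, 0.733 m; V_B = Σ kqᵢ/rᵢ = -1.45×10⁴ V.
ΔV = V_B − V_A = 2190 V.
W_ext = qΔV = (-6.41×10⁻⁶ C)(2190 V) = -0.0140 J.

-0.0140 J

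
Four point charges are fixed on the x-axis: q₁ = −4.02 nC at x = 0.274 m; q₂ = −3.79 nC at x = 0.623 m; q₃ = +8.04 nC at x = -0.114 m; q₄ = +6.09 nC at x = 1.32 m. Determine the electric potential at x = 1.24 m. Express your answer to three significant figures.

645 V

Electric potential is a scalar, so the contributions from each charge add algebraically: V = Σ kqᵢ/rᵢ.
Distances from the field point to each charge: r₁ = 0.966 m, r₂ = 0.617 m, r₃ = 1.35 m, r₄ = 0.0800 m.
V = k[(-4.02×10⁻⁹)/(0.966) + (-3.79×10⁻⁹)/(0.617) + (8.04×10⁻⁹)/(1.35) + (6.09×10⁻⁹)/(0.0800)] = 645 V.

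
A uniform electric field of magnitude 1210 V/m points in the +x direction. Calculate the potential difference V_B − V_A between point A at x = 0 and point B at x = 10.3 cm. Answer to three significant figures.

In a uniform field, potential decreases in the direction of E: V_B − V_A = −E·Δx.
V_B − V_A = −(1210 V/m)(0.103 m) = -125 V.

-125 V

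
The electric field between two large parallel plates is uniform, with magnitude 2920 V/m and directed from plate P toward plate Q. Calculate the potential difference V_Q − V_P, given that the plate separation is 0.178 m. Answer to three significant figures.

-520 V

In a uniform field, potential decreases in the direction of E: ΔV = −E·d for a displacement d parallel to E.
Going from P to Q is a displacement of 0.178 m along the field, so V_Q − V_P = −Ed = -520 V.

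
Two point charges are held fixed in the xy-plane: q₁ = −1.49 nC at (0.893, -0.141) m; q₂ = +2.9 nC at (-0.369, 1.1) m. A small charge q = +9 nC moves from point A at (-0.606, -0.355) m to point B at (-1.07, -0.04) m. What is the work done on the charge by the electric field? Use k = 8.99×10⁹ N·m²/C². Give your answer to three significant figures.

The work done by the electric force is W_field = −ΔU = −q(V_B − V_A) = q(V_A − V_B).
At A: distances to the source charges are 1.51 m, 1.47 m; V_A = Σ kqᵢ/rᵢ = 8.84 V.
At B: distances to the source charges are 1.97 m, 1.34 m; V_B = Σ kqᵢ/rᵢ = 12.7 V.
ΔV = V_B − V_A = 3.83 V.
W_field = −qΔV = −(9.00×10⁻⁹ C)(3.83 V) = -3.44×10⁻⁸ J.

-3.44×10⁻⁸ J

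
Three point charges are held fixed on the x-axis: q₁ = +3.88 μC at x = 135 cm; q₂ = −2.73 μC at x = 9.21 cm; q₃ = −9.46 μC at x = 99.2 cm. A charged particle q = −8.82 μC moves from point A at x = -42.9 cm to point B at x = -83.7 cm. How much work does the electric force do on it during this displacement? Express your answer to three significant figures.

The work done by the electric force is W_field = −ΔU = −q(V_B − V_A) = q(V_A − V_B).
At A: distances to the source charges are 1.78 m, 0.521 m, 1.42 m; V_A = Σ kqᵢ/rᵢ = -8.73×10⁴ V.
At B: distances to the source charges are 2.19 m, 0.929 m, 1.83 m; V_B = Σ kqᵢ/rᵢ = -5.70×10⁴ V.
ΔV = V_B − V_A = 3.04×10⁴ V.
W_field = −qΔV = −(-8.82×10⁻⁶ C)(3.04×10⁴ V) = 0.268 J.

0.268 J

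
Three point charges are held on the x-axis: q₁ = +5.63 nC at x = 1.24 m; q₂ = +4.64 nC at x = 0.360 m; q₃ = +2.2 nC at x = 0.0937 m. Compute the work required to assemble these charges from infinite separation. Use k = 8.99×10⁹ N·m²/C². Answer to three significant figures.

7.09×10⁻⁷ J

The assembly work is the sum of pairwise potential energies, U = Σ_{i<j} kqᵢqⱼ/rᵢⱼ.
Pair separations: r₁₂ = 0.880 m, r₁₃ = 1.15 m, r₂₃ = 0.266 m.
U = (2.67×10⁻⁷) + (9.71×10⁻⁸) + (3.45×10⁻⁷) = 7.09×10⁻⁷ J.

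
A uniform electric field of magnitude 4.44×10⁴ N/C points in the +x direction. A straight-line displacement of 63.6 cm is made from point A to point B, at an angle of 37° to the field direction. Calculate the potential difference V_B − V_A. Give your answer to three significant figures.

Only the component of displacement along E changes the potential: ΔV = −E·d·cosθ.
ΔV = −(4.44×10⁴ V/m)(0.636 m)cos37° = -2.26×10⁴ V.

-2.26×10⁴ V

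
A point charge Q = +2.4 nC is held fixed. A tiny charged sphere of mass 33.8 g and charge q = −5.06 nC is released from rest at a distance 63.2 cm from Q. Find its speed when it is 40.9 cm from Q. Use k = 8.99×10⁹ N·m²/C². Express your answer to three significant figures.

Only the electrostatic force acts, so mechanical energy is conserved: ½mv² = U₁ − U₂ = kQq(1/r₁ − 1/r₂).
U₁ − U₂ = (8.99×10⁹ N·m²/C²)(2.40×10⁻⁹ C)(-5.06×10⁻⁹ C)(1/0.632 − 1/0.409) = 9.42×10⁻⁸ J.
v = √(2·9.42×10⁻⁸/0.0338) = 2.36×10⁻³ m/s.

2.36×10⁻³ m/s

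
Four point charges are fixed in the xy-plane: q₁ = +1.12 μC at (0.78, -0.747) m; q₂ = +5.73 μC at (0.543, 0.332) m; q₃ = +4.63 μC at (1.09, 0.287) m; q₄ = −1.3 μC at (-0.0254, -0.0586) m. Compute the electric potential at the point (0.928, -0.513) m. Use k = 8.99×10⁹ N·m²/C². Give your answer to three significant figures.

1.32×10⁵ V

The total potential is the scalar sum of each charge's contribution, V = Σ kqᵢ/rᵢ.
Distances from the field point to each charge: r₁ = 0.277 m, r₂ = 0.929 m, r₃ = 0.816 m, r₄ = 1.06 m.
V = k[(1.12×10⁻⁶)/(0.277) + (5.73×10⁻⁶)/(0.929) + (4.63×10⁻⁶)/(0.816) + (-1.30×10⁻⁶)/(1.06)] = 1.32×10⁵ V.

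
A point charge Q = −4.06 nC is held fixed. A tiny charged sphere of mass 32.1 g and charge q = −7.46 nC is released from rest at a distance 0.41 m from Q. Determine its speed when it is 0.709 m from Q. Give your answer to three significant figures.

4.18×10⁻³ m/s

Only the electrostatic force acts, so mechanical energy is conserved: ½mv² = U₁ − U₂ = kQq(1/r₁ − 1/r₂).
U₁ − U₂ = (8.99×10⁹ N·m²/C²)(-4.06×10⁻⁹ C)(-7.46×10⁻⁹ C)(1/0.410 − 1/0.709) = 2.80×10⁻⁷ J.
v = √(2·2.80×10⁻⁷/0.0321) = 4.18×10⁻³ m/s.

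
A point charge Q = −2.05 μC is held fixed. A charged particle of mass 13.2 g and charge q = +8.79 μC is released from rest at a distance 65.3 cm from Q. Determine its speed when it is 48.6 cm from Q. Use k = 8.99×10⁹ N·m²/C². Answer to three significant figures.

3.59 m/s

Only the electrostatic force acts, so mechanical energy is conserved: ½mv² = U₁ − U₂ = kQq(1/r₁ − 1/r₂).
U₁ − U₂ = (8.99×10⁹ N·m²/C²)(-2.05×10⁻⁶ C)(8.79×10⁻⁶ C)(1/0.653 − 1/0.486) = 0.0852 J.
v = √(2·0.0852/0.0132) = 3.59 m/s.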